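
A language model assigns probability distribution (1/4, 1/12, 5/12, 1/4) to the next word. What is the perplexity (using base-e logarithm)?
3.5431

Perplexity is e^H (or exp(H) for natural log).

First, H = -Σ p log p = 1.2650 nats
Perplexity = e^1.2650 = 3.5431

Interpretation: The model's uncertainty is equivalent to choosing uniformly among 3.5 options.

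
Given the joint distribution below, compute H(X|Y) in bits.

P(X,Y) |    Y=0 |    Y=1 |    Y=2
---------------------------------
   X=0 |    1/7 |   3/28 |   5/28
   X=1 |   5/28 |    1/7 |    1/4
0.9848 bits

Using the chain rule: H(X|Y) = H(X,Y) - H(Y)

First, compute H(X,Y) = 2.5350 bits

Marginal P(Y) = (9/28, 1/4, 3/7)
H(Y) = 1.5502 bits

H(X|Y) = H(X,Y) - H(Y) = 2.5350 - 1.5502 = 0.9848 bits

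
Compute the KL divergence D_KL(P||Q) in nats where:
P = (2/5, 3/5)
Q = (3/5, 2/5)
0.0811 nats

KL divergence: D_KL(P||Q) = Σ p(x) log(p(x)/q(x))

Computing term by term:
  x=0: 2/5 × log_e[(2/5)/(3/5)] = 2/5 × -0.4055 = -0.1622
  x=1: 3/5 × log_e[(3/5)/(2/5)] = 3/5 × 0.4055 = 0.2433

D_KL(P||Q) = 0.0811 nats

Note: KL divergence is always non-negative and equals 0 iff P = Q.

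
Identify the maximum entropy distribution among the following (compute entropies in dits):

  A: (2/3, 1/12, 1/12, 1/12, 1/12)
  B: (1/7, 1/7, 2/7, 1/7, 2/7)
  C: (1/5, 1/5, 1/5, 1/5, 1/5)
C

For a discrete distribution over n outcomes, entropy is maximized by the uniform distribution.

Computing entropies:
H(A) = 0.4771 dits
H(B) = 0.6731 dits
H(C) = 0.6990 dits

The uniform distribution (where all probabilities equal 1/5) achieves the maximum entropy of log_10(5) = 0.6990 dits.

Distribution C has the highest entropy.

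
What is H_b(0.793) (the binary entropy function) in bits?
0.7357 bits

The binary entropy function is:
H(p) = -p log(p) - (1-p) log(1-p)

H(0.793) = -0.793 × log_2(0.793) - 0.207 × log_2(0.207)
H(0.793) = 0.7357 bits

Note: Binary entropy is maximized at p=0.5 (H=1 bit) and minimized at p=0 or p=1 (H=0).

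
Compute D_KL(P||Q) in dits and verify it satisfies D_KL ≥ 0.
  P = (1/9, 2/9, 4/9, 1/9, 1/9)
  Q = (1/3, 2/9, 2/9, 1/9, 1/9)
0.0808 dits

KL divergence satisfies the Gibbs inequality: D_KL(P||Q) ≥ 0 for all distributions P, Q.

D_KL(P||Q) = Σ p(x) log(p(x)/q(x))
Term by term:
  x=0: 1/9 × log_10[(1/9)/(1/3)] = -0.0530
  x=1: 2/9 × log_10[(2/9)/(2/9)] = 0.0000
  x=2: 4/9 × log_10[(4/9)/(2/9)] = 0.1338
  x=3: 1/9 × log_10[(1/9)/(1/9)] = 0.0000
  x=4: 1/9 × log_10[(1/9)/(1/9)] = 0.0000
D_KL(P||Q) = 0.0808 dits

D_KL(P||Q) = 0.0808 ≥ 0 ✓

This non-negativity is a fundamental property: relative entropy cannot be negative because it measures how different Q is from P.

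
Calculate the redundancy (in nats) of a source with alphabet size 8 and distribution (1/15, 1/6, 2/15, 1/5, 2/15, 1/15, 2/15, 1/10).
0.0616 nats

Redundancy measures how far a source is from maximum entropy:
R = H_max - H(X)

Maximum entropy for 8 symbols: H_max = log_e(8) = 2.0794 nats
Actual entropy: H(X) = 2.0178 nats
Redundancy: R = 2.0794 - 2.0178 = 0.0616 nats

This redundancy represents potential for compression: the source could be compressed by 0.0616 nats per symbol.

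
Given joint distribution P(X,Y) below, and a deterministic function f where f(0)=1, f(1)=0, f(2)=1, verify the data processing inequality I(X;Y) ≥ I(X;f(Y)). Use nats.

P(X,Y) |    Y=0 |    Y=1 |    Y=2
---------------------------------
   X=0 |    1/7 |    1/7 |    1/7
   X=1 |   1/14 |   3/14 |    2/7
I(X;Y) = 0.0334, I(X;f(Y)) = 0.0009, inequality holds: 0.0334 ≥ 0.0009

Data Processing Inequality: For any Markov chain X → Y → Z, we have I(X;Y) ≥ I(X;Z).

Here Z = f(Y) is a deterministic function of Y, forming X → Y → Z.

Original I(X;Y) = 0.0334 nats

After applying f:
P(X,Z) where Z=f(Y):
- P(X,Z=0) = P(X,Y=1)
- P(X,Z=1) = P(X,Y=0) + P(X,Y=2)

I(X;Z) = I(X;f(Y)) = 0.0009 nats

Verification: 0.0334 ≥ 0.0009 ✓

Information cannot be created by processing; the function f can only lose information about X.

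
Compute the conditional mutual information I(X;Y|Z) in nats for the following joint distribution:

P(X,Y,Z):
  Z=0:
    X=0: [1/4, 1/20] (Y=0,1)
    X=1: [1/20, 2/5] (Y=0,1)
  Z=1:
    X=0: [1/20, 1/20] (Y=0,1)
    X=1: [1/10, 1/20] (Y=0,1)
0.2161 nats

Conditional mutual information: I(X;Y|Z) = H(X|Z) + H(Y|Z) - H(X,Y|Z)

H(Z) = 0.5623
H(X,Z) = 1.2353 → H(X|Z) = 0.6730
H(Y,Z) = 1.2353 → H(Y|Z) = 0.6730
H(X,Y,Z) = 1.6923 → H(X,Y|Z) = 1.1299

I(X;Y|Z) = 0.6730 + 0.6730 - 1.1299 = 0.2161 nats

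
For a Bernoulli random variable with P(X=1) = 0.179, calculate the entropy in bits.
0.6779 bits

The binary entropy function is:
H(p) = -p log(p) - (1-p) log(1-p)

H(0.179) = -0.179 × log_2(0.179) - 0.821 × log_2(0.821)
H(0.179) = 0.6779 bits

Note: Binary entropy is maximized at p=0.5 (H=1 bit) and minimized at p=0 or p=1 (H=0).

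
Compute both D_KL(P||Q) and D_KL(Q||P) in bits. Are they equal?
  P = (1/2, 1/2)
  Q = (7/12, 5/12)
D_KL(P||Q) = 0.0203, D_KL(Q||P) = 0.0201

KL divergence is not symmetric: D_KL(P||Q) ≠ D_KL(Q||P) in general.

D_KL(P||Q) = 0.0203 bits
D_KL(Q||P) = 0.0201 bits

No, they are not equal!

This asymmetry is why KL divergence is not a true distance metric.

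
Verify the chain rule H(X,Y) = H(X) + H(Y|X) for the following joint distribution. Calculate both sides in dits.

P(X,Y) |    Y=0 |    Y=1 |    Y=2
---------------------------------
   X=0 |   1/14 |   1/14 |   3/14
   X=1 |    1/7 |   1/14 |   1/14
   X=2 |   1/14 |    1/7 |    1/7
H(X,Y) = 0.9149, H(X) = 0.4748, H(Y|X) = 0.4400 (all in dits)

Chain rule: H(X,Y) = H(X) + H(Y|X)

Left side — joint entropy directly:
H(X,Y) = -Σ p(x,y) log p(x,y) = 0.9149 dits

Right side — compute H(Y|X) from the conditional distributions:
P(X) = (5/14, 2/7, 5/14), so H(X) = 0.4748 dits
H(Y|X) = Σ_x P(X=x) · H(Y|X=x):
  P(Y|X=0) = (1/5, 1/5, 3/5), H(Y|X=0) = 0.4127, weight P(X=0) = 5/14
  P(Y|X=1) = (1/2, 1/4, 1/4), H(Y|X=1) = 0.4515, weight P(X=1) = 2/7
  P(Y|X=2) = (1/5, 2/5, 2/5), H(Y|X=2) = 0.4581, weight P(X=2) = 5/14
H(Y|X) = 0.4400 dits

H(X) + H(Y|X) = 0.4748 + 0.4400 = 0.9149 dits

Both sides equal 0.9149 dits. ✓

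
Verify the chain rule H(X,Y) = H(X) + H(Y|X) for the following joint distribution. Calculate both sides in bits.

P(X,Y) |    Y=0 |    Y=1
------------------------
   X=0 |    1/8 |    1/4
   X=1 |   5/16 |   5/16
H(X,Y) = 1.9238, H(X) = 0.9544, H(Y|X) = 0.9694 (all in bits)

Chain rule: H(X,Y) = H(X) + H(Y|X)

Left side — joint entropy directly:
H(X,Y) = -Σ p(x,y) log p(x,y) = 1.9238 bits

Right side — compute H(Y|X) from the conditional distributions:
P(X) = (3/8, 5/8), so H(X) = 0.9544 bits
H(Y|X) = Σ_x P(X=x) · H(Y|X=x):
  P(Y|X=0) = (1/3, 2/3), H(Y|X=0) = 0.9183, weight P(X=0) = 3/8
  P(Y|X=1) = (1/2, 1/2), H(Y|X=1) = 1.0000, weight P(X=1) = 5/8
H(Y|X) = 0.9694 bits

H(X) + H(Y|X) = 0.9544 + 0.9694 = 1.9238 bits

Both sides equal 1.9238 bits. ✓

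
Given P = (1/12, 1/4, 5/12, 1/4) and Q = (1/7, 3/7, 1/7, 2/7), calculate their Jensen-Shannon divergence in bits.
0.0742 bits

Jensen-Shannon divergence is:
JSD(P||Q) = 0.5 × D_KL(P||M) + 0.5 × D_KL(Q||M)
where M = 0.5 × (P + Q) is the mixture distribution.

M = 0.5 × (1/12, 1/4, 5/12, 1/4) + 0.5 × (1/7, 3/7, 1/7, 2/7) = (0.113095, 0.339286, 0.279762, 0.267857)

D_KL(P||M) = 0.0677 bits
D_KL(Q||M) = 0.0807 bits

JSD(P||Q) = 0.5 × 0.0677 + 0.5 × 0.0807 = 0.0742 bits

Unlike KL divergence, JSD is symmetric and bounded: 0 ≤ JSD ≤ log(2).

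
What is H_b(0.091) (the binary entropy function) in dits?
0.1324 dits

The binary entropy function is:
H(p) = -p log(p) - (1-p) log(1-p)

H(0.091) = -0.091 × log_10(0.091) - 0.909 × log_10(0.909)
H(0.091) = 0.1324 dits

Note: Binary entropy is maximized at p=0.5 (H=1 bit) and minimized at p=0 or p=1 (H=0).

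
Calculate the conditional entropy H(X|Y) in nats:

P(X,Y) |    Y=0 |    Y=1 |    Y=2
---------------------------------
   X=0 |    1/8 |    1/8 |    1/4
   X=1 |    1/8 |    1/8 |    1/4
0.6931 nats

Using the chain rule: H(X|Y) = H(X,Y) - H(Y)

First, compute H(X,Y) = 1.7329 nats

Marginal P(Y) = (1/4, 1/4, 1/2)
H(Y) = 1.0397 nats

H(X|Y) = H(X,Y) - H(Y) = 1.7329 - 1.0397 = 0.6931 nats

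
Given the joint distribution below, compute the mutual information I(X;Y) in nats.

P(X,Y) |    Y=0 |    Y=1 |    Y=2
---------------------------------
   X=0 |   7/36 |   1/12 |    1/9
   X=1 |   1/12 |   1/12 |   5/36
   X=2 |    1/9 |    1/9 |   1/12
0.0278 nats

Mutual information: I(X;Y) = H(X) + H(Y) - H(X,Y)

Marginals:
P(X) = (7/18, 11/36, 11/36), H(X) = 1.0918 nats
P(Y) = (7/18, 5/18, 1/3), H(Y) = 1.0893 nats

Joint entropy: H(X,Y) = 2.1533 nats

I(X;Y) = 1.0918 + 1.0893 - 2.1533 = 0.0278 nats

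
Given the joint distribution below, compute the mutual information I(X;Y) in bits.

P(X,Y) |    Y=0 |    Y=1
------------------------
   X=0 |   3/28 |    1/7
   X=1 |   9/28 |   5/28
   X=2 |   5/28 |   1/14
0.0344 bits

Mutual information: I(X;Y) = H(X) + H(Y) - H(X,Y)

Marginals:
P(X) = (1/4, 1/2, 1/4), H(X) = 1.5000 bits
P(Y) = (17/28, 11/28), H(Y) = 0.9666 bits

Joint entropy: H(X,Y) = 2.4322 bits

I(X;Y) = 1.5000 + 0.9666 - 2.4322 = 0.0344 bits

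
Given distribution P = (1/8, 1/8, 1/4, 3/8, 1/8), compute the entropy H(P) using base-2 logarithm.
2.1556 bits

Shannon entropy is H(X) = -Σ p(x) log p(x).

For P = (1/8, 1/8, 1/4, 3/8, 1/8):
H = -1/8 × log_2(1/8) -1/8 × log_2(1/8) -1/4 × log_2(1/4) -3/8 × log_2(3/8) -1/8 × log_2(1/8)
H = 2.1556 bits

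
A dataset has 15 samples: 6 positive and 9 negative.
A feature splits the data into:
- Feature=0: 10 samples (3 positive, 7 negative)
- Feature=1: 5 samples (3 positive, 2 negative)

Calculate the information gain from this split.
0.0598 bits

Information Gain = H(Y) - H(Y|Feature)

Before split:
P(positive) = 6/15 = 0.4000
H(Y) = 0.9710 bits

After split:
Feature=0: H = 0.8813 bits (weight = 10/15)
Feature=1: H = 0.9710 bits (weight = 5/15)
H(Y|Feature) = (10/15)×0.8813 + (5/15)×0.9710 = 0.9112 bits

Information Gain = 0.9710 - 0.9112 = 0.0598 bits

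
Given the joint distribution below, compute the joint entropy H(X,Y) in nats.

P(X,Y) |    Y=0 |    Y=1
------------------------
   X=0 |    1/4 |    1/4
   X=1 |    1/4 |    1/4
1.3863 nats

Joint entropy is H(X,Y) = -Σ_{x,y} p(x,y) log p(x,y).

Summing over all non-zero entries:
H(X,Y) = -[1/4·log_e(1/4) + 1/4·log_e(1/4) + 1/4·log_e(1/4) + 1/4·log_e(1/4)]
H(X,Y) = 1.3863 nats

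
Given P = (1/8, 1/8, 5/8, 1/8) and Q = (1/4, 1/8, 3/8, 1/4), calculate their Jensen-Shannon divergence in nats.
0.0370 nats

Jensen-Shannon divergence is:
JSD(P||Q) = 0.5 × D_KL(P||M) + 0.5 × D_KL(Q||M)
where M = 0.5 × (P + Q) is the mixture distribution.

M = 0.5 × (1/8, 1/8, 5/8, 1/8) + 0.5 × (1/4, 1/8, 3/8, 1/4) = (3/16, 1/8, 1/2, 3/16)

D_KL(P||M) = 0.0381 nats
D_KL(Q||M) = 0.0360 nats

JSD(P||Q) = 0.5 × 0.0381 + 0.5 × 0.0360 = 0.0370 nats

Unlike KL divergence, JSD is symmetric and bounded: 0 ≤ JSD ≤ log(2).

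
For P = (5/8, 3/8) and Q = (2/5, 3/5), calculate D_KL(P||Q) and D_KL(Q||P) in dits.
D_KL(P||Q) = 0.0446, D_KL(Q||P) = 0.0449

KL divergence is not symmetric: D_KL(P||Q) ≠ D_KL(Q||P) in general.

D_KL(P||Q) = 0.0446 dits
D_KL(Q||P) = 0.0449 dits

No, they are not equal!

This asymmetry is why KL divergence is not a true distance metric.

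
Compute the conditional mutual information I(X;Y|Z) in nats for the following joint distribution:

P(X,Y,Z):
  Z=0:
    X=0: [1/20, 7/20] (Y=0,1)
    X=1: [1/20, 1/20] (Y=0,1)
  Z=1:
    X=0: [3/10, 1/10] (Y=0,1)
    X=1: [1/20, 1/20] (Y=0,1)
0.0414 nats

Conditional mutual information: I(X;Y|Z) = H(X|Z) + H(Y|Z) - H(X,Y|Z)

H(Z) = 0.6931
H(X,Z) = 1.1935 → H(X|Z) = 0.5004
H(Y,Z) = 1.2488 → H(Y|Z) = 0.5556
H(X,Y,Z) = 1.7078 → H(X,Y|Z) = 1.0147

I(X;Y|Z) = 0.5004 + 0.5556 - 1.0147 = 0.0414 nats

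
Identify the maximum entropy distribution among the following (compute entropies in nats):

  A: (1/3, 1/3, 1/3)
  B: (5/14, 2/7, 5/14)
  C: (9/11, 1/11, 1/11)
A

For a discrete distribution over n outcomes, entropy is maximized by the uniform distribution.

Computing entropies:
H(A) = 1.0986 nats
H(B) = 1.0934 nats
H(C) = 0.6002 nats

The uniform distribution (where all probabilities equal 1/3) achieves the maximum entropy of log_e(3) = 1.0986 nats.

Distribution A has the highest entropy.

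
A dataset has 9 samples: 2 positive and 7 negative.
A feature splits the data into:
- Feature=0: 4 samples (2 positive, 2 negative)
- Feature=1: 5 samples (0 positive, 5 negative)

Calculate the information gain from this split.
0.3198 bits

Information Gain = H(Y) - H(Y|Feature)

Before split:
P(positive) = 2/9 = 0.2222
H(Y) = 0.7642 bits

After split:
Feature=0: H = 1.0000 bits (weight = 4/9)
Feature=1: H = 0.0000 bits (weight = 5/9)
H(Y|Feature) = (4/9)×1.0000 + (5/9)×0.0000 = 0.4444 bits

Information Gain = 0.7642 - 0.4444 = 0.3198 bits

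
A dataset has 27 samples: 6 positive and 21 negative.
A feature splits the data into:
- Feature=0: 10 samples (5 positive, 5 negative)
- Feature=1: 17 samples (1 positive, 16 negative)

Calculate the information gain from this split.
0.1906 bits

Information Gain = H(Y) - H(Y|Feature)

Before split:
P(positive) = 6/27 = 0.2222
H(Y) = 0.7642 bits

After split:
Feature=0: H = 1.0000 bits (weight = 10/27)
Feature=1: H = 0.3228 bits (weight = 17/27)
H(Y|Feature) = (10/27)×1.0000 + (17/27)×0.3228 = 0.5736 bits

Information Gain = 0.7642 - 0.5736 = 0.1906 bits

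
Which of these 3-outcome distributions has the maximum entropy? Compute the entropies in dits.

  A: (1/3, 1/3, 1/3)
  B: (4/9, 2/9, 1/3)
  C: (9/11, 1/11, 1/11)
A

For a discrete distribution over n outcomes, entropy is maximized by the uniform distribution.

Computing entropies:
H(A) = 0.4771 dits
H(B) = 0.4607 dits
H(C) = 0.2606 dits

The uniform distribution (where all probabilities equal 1/3) achieves the maximum entropy of log_10(3) = 0.4771 dits.

Distribution A has the highest entropy.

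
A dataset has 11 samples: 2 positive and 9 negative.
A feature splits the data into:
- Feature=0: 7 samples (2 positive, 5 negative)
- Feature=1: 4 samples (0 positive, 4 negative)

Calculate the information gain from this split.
0.1348 bits

Information Gain = H(Y) - H(Y|Feature)

Before split:
P(positive) = 2/11 = 0.1818
H(Y) = 0.6840 bits

After split:
Feature=0: H = 0.8631 bits (weight = 7/11)
Feature=1: H = 0.0000 bits (weight = 4/11)
H(Y|Feature) = (7/11)×0.8631 + (4/11)×0.0000 = 0.5493 bits

Information Gain = 0.6840 - 0.5493 = 0.1348 bits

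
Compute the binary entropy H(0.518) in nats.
0.6925 nats

The binary entropy function is:
H(p) = -p log(p) - (1-p) log(1-p)

H(0.518) = -0.518 × log_e(0.518) - 0.482 × log_e(0.482)
H(0.518) = 0.6925 nats

Note: Binary entropy is maximized at p=0.5 (H=1 bit) and minimized at p=0 or p=1 (H=0).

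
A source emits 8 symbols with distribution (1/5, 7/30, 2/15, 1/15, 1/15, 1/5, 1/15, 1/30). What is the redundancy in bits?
0.2488 bits

Redundancy measures how far a source is from maximum entropy:
R = H_max - H(X)

Maximum entropy for 8 symbols: H_max = log_2(8) = 3.0000 bits
Actual entropy: H(X) = 2.7512 bits
Redundancy: R = 3.0000 - 2.7512 = 0.2488 bits

This redundancy represents potential for compression: the source could be compressed by 0.2488 bits per symbol.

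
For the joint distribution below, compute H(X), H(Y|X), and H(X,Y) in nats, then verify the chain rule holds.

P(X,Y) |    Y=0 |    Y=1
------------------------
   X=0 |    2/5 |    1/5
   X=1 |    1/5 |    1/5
H(X,Y) = 1.3322, H(X) = 0.6730, H(Y|X) = 0.6592 (all in nats)

Chain rule: H(X,Y) = H(X) + H(Y|X)

Left side — joint entropy directly:
H(X,Y) = -Σ p(x,y) log p(x,y) = 1.3322 nats

Right side — compute H(Y|X) from the conditional distributions:
P(X) = (3/5, 2/5), so H(X) = 0.6730 nats
H(Y|X) = Σ_x P(X=x) · H(Y|X=x):
  P(Y|X=0) = (2/3, 1/3), H(Y|X=0) = 0.6365, weight P(X=0) = 3/5
  P(Y|X=1) = (1/2, 1/2), H(Y|X=1) = 0.6931, weight P(X=1) = 2/5
H(Y|X) = 0.6592 nats

H(X) + H(Y|X) = 0.6730 + 0.6592 = 1.3322 nats

Both sides equal 1.3322 nats. ✓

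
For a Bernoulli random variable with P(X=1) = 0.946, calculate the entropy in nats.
0.2101 nats

The binary entropy function is:
H(p) = -p log(p) - (1-p) log(1-p)

H(0.946) = -0.946 × log_e(0.946) - 0.054 × log_e(0.054)
H(0.946) = 0.2101 nats

Note: Binary entropy is maximized at p=0.5 (H=1 bit) and minimized at p=0 or p=1 (H=0).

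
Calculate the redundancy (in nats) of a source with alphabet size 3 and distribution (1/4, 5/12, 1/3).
0.0211 nats

Redundancy measures how far a source is from maximum entropy:
R = H_max - H(X)

Maximum entropy for 3 symbols: H_max = log_e(3) = 1.0986 nats
Actual entropy: H(X) = 1.0776 nats
Redundancy: R = 1.0986 - 1.0776 = 0.0211 nats

This redundancy represents potential for compression: the source could be compressed by 0.0211 nats per symbol.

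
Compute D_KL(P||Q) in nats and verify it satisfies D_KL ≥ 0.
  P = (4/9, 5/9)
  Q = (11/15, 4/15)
0.1852 nats

KL divergence satisfies the Gibbs inequality: D_KL(P||Q) ≥ 0 for all distributions P, Q.

D_KL(P||Q) = Σ p(x) log(p(x)/q(x))
Term by term:
  x=0: 4/9 × log_e[(4/9)/(11/15)] = -0.2226
  x=1: 5/9 × log_e[(5/9)/(4/15)] = 0.4078
D_KL(P||Q) = 0.1852 nats

D_KL(P||Q) = 0.1852 ≥ 0 ✓

This non-negativity is a fundamental property: relative entropy cannot be negative because it measures how different Q is from P.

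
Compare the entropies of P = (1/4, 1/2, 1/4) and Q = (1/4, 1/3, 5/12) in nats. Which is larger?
Q

Computing entropies in nats:
H(P) = 1.0397
H(Q) = 1.0776

Distribution Q has higher entropy.

Intuition: The distribution closer to uniform (more spread out) has higher entropy.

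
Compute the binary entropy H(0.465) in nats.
0.6907 nats

The binary entropy function is:
H(p) = -p log(p) - (1-p) log(1-p)

H(0.465) = -0.465 × log_e(0.465) - 0.535 × log_e(0.535)
H(0.465) = 0.6907 nats

Note: Binary entropy is maximized at p=0.5 (H=1 bit) and minimized at p=0 or p=1 (H=0).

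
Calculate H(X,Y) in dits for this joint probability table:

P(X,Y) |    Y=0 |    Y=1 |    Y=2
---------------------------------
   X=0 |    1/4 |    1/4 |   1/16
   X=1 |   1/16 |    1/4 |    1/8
0.7149 dits

Joint entropy is H(X,Y) = -Σ_{x,y} p(x,y) log p(x,y).

Summing over all non-zero entries:
H(X,Y) = -[1/4·log_10(1/4) + 1/4·log_10(1/4) + 1/16·log_10(1/16) + 1/16·log_10(1/16) + 1/4·log_10(1/4) + 1/8·log_10(1/8)]
H(X,Y) = 0.7149 dits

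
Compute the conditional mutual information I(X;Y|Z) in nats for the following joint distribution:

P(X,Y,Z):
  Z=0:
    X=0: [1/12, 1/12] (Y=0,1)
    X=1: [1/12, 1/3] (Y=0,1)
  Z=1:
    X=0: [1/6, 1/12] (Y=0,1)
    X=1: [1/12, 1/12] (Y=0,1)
0.0307 nats

Conditional mutual information: I(X;Y|Z) = H(X|Z) + H(Y|Z) - H(X,Y|Z)

H(Z) = 0.6792
H(X,Z) = 1.3086 → H(X|Z) = 0.6294
H(Y,Z) = 1.3086 → H(Y|Z) = 0.6294
H(X,Y,Z) = 1.9073 → H(X,Y|Z) = 1.2281

I(X;Y|Z) = 0.6294 + 0.6294 - 1.2281 = 0.0307 nats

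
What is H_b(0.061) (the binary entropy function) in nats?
0.2297 nats

The binary entropy function is:
H(p) = -p log(p) - (1-p) log(1-p)

H(0.061) = -0.061 × log_e(0.061) - 0.939 × log_e(0.939)
H(0.061) = 0.2297 nats

Note: Binary entropy is maximized at p=0.5 (H=1 bit) and minimized at p=0 or p=1 (H=0).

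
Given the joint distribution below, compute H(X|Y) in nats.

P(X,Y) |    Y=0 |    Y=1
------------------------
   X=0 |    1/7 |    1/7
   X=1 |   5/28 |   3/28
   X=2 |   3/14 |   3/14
1.0725 nats

Using the chain rule: H(X|Y) = H(X,Y) - H(Y)

First, compute H(X,Y) = 1.7631 nats

Marginal P(Y) = (15/28, 13/28)
H(Y) = 0.6906 nats

H(X|Y) = H(X,Y) - H(Y) = 1.7631 - 0.6906 = 1.0725 nats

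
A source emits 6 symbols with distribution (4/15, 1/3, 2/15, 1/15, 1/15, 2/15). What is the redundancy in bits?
0.2520 bits

Redundancy measures how far a source is from maximum entropy:
R = H_max - H(X)

Maximum entropy for 6 symbols: H_max = log_2(6) = 2.5850 bits
Actual entropy: H(X) = 2.3329 bits
Redundancy: R = 2.5850 - 2.3329 = 0.2520 bits

This redundancy represents potential for compression: the source could be compressed by 0.2520 bits per symbol.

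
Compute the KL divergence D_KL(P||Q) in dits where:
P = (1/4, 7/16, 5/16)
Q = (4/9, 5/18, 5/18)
0.0398 dits

KL divergence: D_KL(P||Q) = Σ p(x) log(p(x)/q(x))

Computing term by term:
  x=0: 1/4 × log_10[(1/4)/(4/9)] = 1/4 × -0.2499 = -0.0625
  x=1: 7/16 × log_10[(7/16)/(5/18)] = 7/16 × 0.1973 = 0.0863
  x=2: 5/16 × log_10[(5/16)/(5/18)] = 5/16 × 0.0512 = 0.0160

D_KL(P||Q) = 0.0398 dits

Note: KL divergence is always non-negative and equals 0 iff P = Q.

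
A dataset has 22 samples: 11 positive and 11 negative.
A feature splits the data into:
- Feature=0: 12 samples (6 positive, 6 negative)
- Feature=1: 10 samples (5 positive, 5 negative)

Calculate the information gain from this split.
0.0000 bits

Information Gain = H(Y) - H(Y|Feature)

Before split:
P(positive) = 11/22 = 0.5000
H(Y) = 1.0000 bits

After split:
Feature=0: H = 1.0000 bits (weight = 12/22)
Feature=1: H = 1.0000 bits (weight = 10/22)
H(Y|Feature) = (12/22)×1.0000 + (10/22)×1.0000 = 1.0000 bits

Information Gain = 1.0000 - 1.0000 = 0.0000 bits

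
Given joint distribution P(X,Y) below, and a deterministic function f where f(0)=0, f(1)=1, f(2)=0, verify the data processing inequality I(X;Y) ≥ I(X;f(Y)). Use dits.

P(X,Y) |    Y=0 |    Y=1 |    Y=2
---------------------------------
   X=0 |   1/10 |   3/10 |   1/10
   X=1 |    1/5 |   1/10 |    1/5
I(X;Y) = 0.0375, I(X;f(Y)) = 0.0375, inequality holds: 0.0375 ≥ 0.0375

Data Processing Inequality: For any Markov chain X → Y → Z, we have I(X;Y) ≥ I(X;Z).

Here Z = f(Y) is a deterministic function of Y, forming X → Y → Z.

Original I(X;Y) = 0.0375 dits

After applying f:
P(X,Z) where Z=f(Y):
- P(X,Z=0) = P(X,Y=0) + P(X,Y=2)
- P(X,Z=1) = P(X,Y=1)

I(X;Z) = I(X;f(Y)) = 0.0375 dits

Verification: 0.0375 ≥ 0.0375 ✓

Information cannot be created by processing; the function f can only lose information about X.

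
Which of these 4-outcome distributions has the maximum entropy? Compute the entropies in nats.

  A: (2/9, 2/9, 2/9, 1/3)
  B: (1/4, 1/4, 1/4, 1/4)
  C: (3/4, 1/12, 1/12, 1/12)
B

For a discrete distribution over n outcomes, entropy is maximized by the uniform distribution.

Computing entropies:
H(A) = 1.3689 nats
H(B) = 1.3863 nats
H(C) = 0.8370 nats

The uniform distribution (where all probabilities equal 1/4) achieves the maximum entropy of log_e(4) = 1.3863 nats.

Distribution B has the highest entropy.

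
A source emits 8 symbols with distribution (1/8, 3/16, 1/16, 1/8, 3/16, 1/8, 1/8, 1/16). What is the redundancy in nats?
0.0654 nats

Redundancy measures how far a source is from maximum entropy:
R = H_max - H(X)

Maximum entropy for 8 symbols: H_max = log_e(8) = 2.0794 nats
Actual entropy: H(X) = 2.0140 nats
Redundancy: R = 2.0794 - 2.0140 = 0.0654 nats

This redundancy represents potential for compression: the source could be compressed by 0.0654 nats per symbol.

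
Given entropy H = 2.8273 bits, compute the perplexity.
7.0974

Perplexity is 2^H (or exp(H) for natural log).

H = 2.8273 bits
Perplexity = 2^2.8273 = 7.0974

Interpretation: The model's uncertainty is equivalent to choosing uniformly among 7.1 options.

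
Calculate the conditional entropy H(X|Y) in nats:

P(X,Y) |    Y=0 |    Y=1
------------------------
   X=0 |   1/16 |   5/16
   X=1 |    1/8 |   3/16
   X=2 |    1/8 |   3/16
1.0633 nats

Using the chain rule: H(X|Y) = H(X,Y) - H(Y)

First, compute H(X,Y) = 1.6844 nats

Marginal P(Y) = (5/16, 11/16)
H(Y) = 0.6211 nats

H(X|Y) = H(X,Y) - H(Y) = 1.6844 - 0.6211 = 1.0633 nats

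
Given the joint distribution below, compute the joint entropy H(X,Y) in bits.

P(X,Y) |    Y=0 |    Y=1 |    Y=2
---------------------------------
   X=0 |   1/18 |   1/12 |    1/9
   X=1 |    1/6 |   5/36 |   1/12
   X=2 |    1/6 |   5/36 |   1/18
3.0658 bits

Joint entropy is H(X,Y) = -Σ_{x,y} p(x,y) log p(x,y).

Summing over all non-zero entries:
H(X,Y) = -[1/18·log_2(1/18) + 1/12·log_2(1/12) + 1/9·log_2(1/9) + 1/6·log_2(1/6) + 5/36·log_2(5/36) + 1/12·log_2(1/12) + 1/6·log_2(1/6) + 5/36·log_2(5/36) + 1/18·log_2(1/18)]
H(X,Y) = 3.0658 bits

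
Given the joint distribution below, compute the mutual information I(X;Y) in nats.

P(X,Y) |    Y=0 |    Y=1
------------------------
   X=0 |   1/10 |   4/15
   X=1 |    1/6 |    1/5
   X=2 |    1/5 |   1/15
0.0735 nats

Mutual information: I(X;Y) = H(X) + H(Y) - H(X,Y)

Marginals:
P(X) = (11/30, 11/30, 4/15), H(X) = 1.0882 nats
P(Y) = (7/15, 8/15), H(Y) = 0.6909 nats

Joint entropy: H(X,Y) = 1.7057 nats

I(X;Y) = 1.0882 + 0.6909 - 1.7057 = 0.0735 nats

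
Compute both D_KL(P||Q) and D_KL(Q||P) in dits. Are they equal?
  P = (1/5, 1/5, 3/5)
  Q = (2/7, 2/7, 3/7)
D_KL(P||Q) = 0.0257, D_KL(Q||P) = 0.0259

KL divergence is not symmetric: D_KL(P||Q) ≠ D_KL(Q||P) in general.

D_KL(P||Q) = 0.0257 dits
D_KL(Q||P) = 0.0259 dits

No, they are not equal!

This asymmetry is why KL divergence is not a true distance metric.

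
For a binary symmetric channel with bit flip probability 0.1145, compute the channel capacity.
0.4867 bits

For a binary symmetric channel (BSC) with error probability p:
Capacity C = 1 - H(p) bits per symbol

where H(p) = -p log₂(p) - (1-p) log₂(1-p) is the binary entropy function.

H(0.1145) = 0.5133 bits
C = 1 - 0.5133 = 0.4867 bits per symbol

This means we can reliably transmit up to 0.4867 bits of information per channel use.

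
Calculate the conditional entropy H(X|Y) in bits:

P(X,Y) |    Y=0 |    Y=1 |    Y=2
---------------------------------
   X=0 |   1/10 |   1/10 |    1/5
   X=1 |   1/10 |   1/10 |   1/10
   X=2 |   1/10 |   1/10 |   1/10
1.5510 bits

Using the chain rule: H(X|Y) = H(X,Y) - H(Y)

First, compute H(X,Y) = 3.1219 bits

Marginal P(Y) = (3/10, 3/10, 2/5)
H(Y) = 1.5710 bits

H(X|Y) = H(X,Y) - H(Y) = 3.1219 - 1.5710 = 1.5510 bits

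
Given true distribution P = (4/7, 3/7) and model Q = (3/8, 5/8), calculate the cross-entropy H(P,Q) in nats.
0.7619 nats

Cross-entropy: H(P,Q) = -Σ p(x) log q(x)

Alternatively: H(P,Q) = H(P) + D_KL(P||Q)
H(P) = 0.6829 nats
D_KL(P||Q) = 0.0790 nats

H(P,Q) = 0.6829 + 0.0790 = 0.7619 nats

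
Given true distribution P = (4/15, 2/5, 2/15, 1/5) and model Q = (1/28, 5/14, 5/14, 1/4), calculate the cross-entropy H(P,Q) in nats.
1.7150 nats

Cross-entropy: H(P,Q) = -Σ p(x) log q(x)

Alternatively: H(P,Q) = H(P) + D_KL(P||Q)
H(P) = 1.3095 nats
D_KL(P||Q) = 0.4055 nats

H(P,Q) = 1.3095 + 0.4055 = 1.7150 nats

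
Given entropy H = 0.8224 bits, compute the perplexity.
1.7683

Perplexity is 2^H (or exp(H) for natural log).

H = 0.8224 bits
Perplexity = 2^0.8224 = 1.7683

Interpretation: The model's uncertainty is equivalent to choosing uniformly among 1.8 options.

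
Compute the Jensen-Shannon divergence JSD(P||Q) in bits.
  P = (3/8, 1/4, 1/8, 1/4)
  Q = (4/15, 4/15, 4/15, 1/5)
0.0277 bits

Jensen-Shannon divergence is:
JSD(P||Q) = 0.5 × D_KL(P||M) + 0.5 × D_KL(Q||M)
where M = 0.5 × (P + Q) is the mixture distribution.

M = 0.5 × (3/8, 1/4, 1/8, 1/4) + 0.5 × (4/15, 4/15, 4/15, 1/5) = (0.320833, 0.258333, 0.195833, 9/40)

D_KL(P||M) = 0.0296 bits
D_KL(Q||M) = 0.0259 bits

JSD(P||Q) = 0.5 × 0.0296 + 0.5 × 0.0259 = 0.0277 bits

Unlike KL divergence, JSD is symmetric and bounded: 0 ≤ JSD ≤ log(2).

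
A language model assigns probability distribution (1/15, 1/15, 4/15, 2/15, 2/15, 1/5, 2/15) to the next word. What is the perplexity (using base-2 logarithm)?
6.3053

Perplexity is 2^H (or exp(H) for natural log).

First, H = -Σ p log p = 2.6566 bits
Perplexity = 2^2.6566 = 6.3053

Interpretation: The model's uncertainty is equivalent to choosing uniformly among 6.3 options.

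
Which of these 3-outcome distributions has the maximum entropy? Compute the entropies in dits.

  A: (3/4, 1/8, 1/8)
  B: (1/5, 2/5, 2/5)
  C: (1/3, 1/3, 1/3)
C

For a discrete distribution over n outcomes, entropy is maximized by the uniform distribution.

Computing entropies:
H(A) = 0.3195 dits
H(B) = 0.4581 dits
H(C) = 0.4771 dits

The uniform distribution (where all probabilities equal 1/3) achieves the maximum entropy of log_10(3) = 0.4771 dits.

Distribution C has the highest entropy.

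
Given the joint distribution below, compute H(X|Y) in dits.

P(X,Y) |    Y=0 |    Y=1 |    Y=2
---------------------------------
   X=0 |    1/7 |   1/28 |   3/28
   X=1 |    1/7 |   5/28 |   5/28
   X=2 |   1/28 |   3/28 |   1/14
0.4252 dits

Using the chain rule: H(X|Y) = H(X,Y) - H(Y)

First, compute H(X,Y) = 0.9018 dits

Marginal P(Y) = (9/28, 9/28, 5/14)
H(Y) = 0.4766 dits

H(X|Y) = H(X,Y) - H(Y) = 0.9018 - 0.4766 = 0.4252 dits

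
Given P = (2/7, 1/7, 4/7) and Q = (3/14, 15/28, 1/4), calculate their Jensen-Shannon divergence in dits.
0.0414 dits

Jensen-Shannon divergence is:
JSD(P||Q) = 0.5 × D_KL(P||M) + 0.5 × D_KL(Q||M)
where M = 0.5 × (P + Q) is the mixture distribution.

M = 0.5 × (2/7, 1/7, 4/7) + 0.5 × (3/14, 15/28, 1/4) = (1/4, 0.339286, 0.410714)

D_KL(P||M) = 0.0449 dits
D_KL(Q||M) = 0.0380 dits

JSD(P||Q) = 0.5 × 0.0449 + 0.5 × 0.0380 = 0.0414 dits

Unlike KL divergence, JSD is symmetric and bounded: 0 ≤ JSD ≤ log(2).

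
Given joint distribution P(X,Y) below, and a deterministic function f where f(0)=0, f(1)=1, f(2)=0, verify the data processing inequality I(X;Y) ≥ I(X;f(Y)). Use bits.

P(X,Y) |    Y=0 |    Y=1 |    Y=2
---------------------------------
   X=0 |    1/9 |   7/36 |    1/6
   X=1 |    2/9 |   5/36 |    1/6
I(X;Y) = 0.0317, I(X;f(Y)) = 0.0179, inequality holds: 0.0317 ≥ 0.0179

Data Processing Inequality: For any Markov chain X → Y → Z, we have I(X;Y) ≥ I(X;Z).

Here Z = f(Y) is a deterministic function of Y, forming X → Y → Z.

Original I(X;Y) = 0.0317 bits

After applying f:
P(X,Z) where Z=f(Y):
- P(X,Z=0) = P(X,Y=0) + P(X,Y=2)
- P(X,Z=1) = P(X,Y=1)

I(X;Z) = I(X;f(Y)) = 0.0179 bits

Verification: 0.0317 ≥ 0.0179 ✓

Information cannot be created by processing; the function f can only lose information about X.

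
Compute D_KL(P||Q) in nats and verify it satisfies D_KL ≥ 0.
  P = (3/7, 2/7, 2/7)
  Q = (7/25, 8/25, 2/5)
0.0539 nats

KL divergence satisfies the Gibbs inequality: D_KL(P||Q) ≥ 0 for all distributions P, Q.

D_KL(P||Q) = Σ p(x) log(p(x)/q(x))
Term by term:
  x=0: 3/7 × log_e[(3/7)/(7/25)] = 0.1824
  x=1: 2/7 × log_e[(2/7)/(8/25)] = -0.0324
  x=2: 2/7 × log_e[(2/7)/(2/5)] = -0.0961
D_KL(P||Q) = 0.0539 nats

D_KL(P||Q) = 0.0539 ≥ 0 ✓

This non-negativity is a fundamental property: relative entropy cannot be negative because it measures how different Q is from P.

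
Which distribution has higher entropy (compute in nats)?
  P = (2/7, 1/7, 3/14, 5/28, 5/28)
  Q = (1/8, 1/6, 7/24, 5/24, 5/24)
P

Computing entropies in nats:
H(P) = 1.5813
H(Q) = 1.5715

Distribution P has higher entropy.

Intuition: The distribution closer to uniform (more spread out) has higher entropy.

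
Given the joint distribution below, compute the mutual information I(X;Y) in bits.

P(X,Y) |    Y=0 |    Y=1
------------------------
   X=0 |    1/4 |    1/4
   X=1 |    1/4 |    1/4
0.0000 bits

Mutual information: I(X;Y) = H(X) + H(Y) - H(X,Y)

Marginals:
P(X) = (1/2, 1/2), H(X) = 1.0000 bits
P(Y) = (1/2, 1/2), H(Y) = 1.0000 bits

Joint entropy: H(X,Y) = 2.0000 bits

I(X;Y) = 1.0000 + 1.0000 - 2.0000 = 0.0000 bits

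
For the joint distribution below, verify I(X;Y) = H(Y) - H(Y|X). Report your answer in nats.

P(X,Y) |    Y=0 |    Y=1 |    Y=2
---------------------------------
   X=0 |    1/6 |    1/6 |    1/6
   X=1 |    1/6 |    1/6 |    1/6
I(X;Y) = 0.0000 nats

Mutual information has multiple equivalent forms:
- I(X;Y) = H(X) - H(X|Y)
- I(X;Y) = H(Y) - H(Y|X)
- I(X;Y) = H(X) + H(Y) - H(X,Y)

Computing all quantities:
H(X) = 0.6931, H(Y) = 1.0986, H(X,Y) = 1.7918
H(X|Y) = 0.6931, H(Y|X) = 1.0986

Verification:
H(X) - H(X|Y) = 0.6931 - 0.6931 = 0.0000
H(Y) - H(Y|X) = 1.0986 - 1.0986 = 0.0000
H(X) + H(Y) - H(X,Y) = 0.6931 + 1.0986 - 1.7918 = 0.0000

All forms give I(X;Y) = 0.0000 nats. ✓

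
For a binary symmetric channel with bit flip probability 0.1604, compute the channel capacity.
0.3647 bits

For a binary symmetric channel (BSC) with error probability p:
Capacity C = 1 - H(p) bits per symbol

where H(p) = -p log₂(p) - (1-p) log₂(1-p) is the binary entropy function.

H(0.1604) = 0.6353 bits
C = 1 - 0.6353 = 0.3647 bits per symbol

This means we can reliably transmit up to 0.3647 bits of information per channel use.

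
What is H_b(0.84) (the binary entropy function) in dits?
0.1909 dits

The binary entropy function is:
H(p) = -p log(p) - (1-p) log(1-p)

H(0.84) = -0.84 × log_10(0.84) - 0.16 × log_10(0.16)
H(0.84) = 0.1909 dits

Note: Binary entropy is maximized at p=0.5 (H=1 bit) and minimized at p=0 or p=1 (H=0).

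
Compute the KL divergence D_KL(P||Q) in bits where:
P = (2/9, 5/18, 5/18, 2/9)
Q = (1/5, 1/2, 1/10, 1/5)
0.2414 bits

KL divergence: D_KL(P||Q) = Σ p(x) log(p(x)/q(x))

Computing term by term:
  x=0: 2/9 × log_2[(2/9)/(1/5)] = 2/9 × 0.1520 = 0.0338
  x=1: 5/18 × log_2[(5/18)/(1/2)] = 5/18 × -0.8480 = -0.2356
  x=2: 5/18 × log_2[(5/18)/(1/10)] = 5/18 × 1.4739 = 0.4094
  x=3: 2/9 × log_2[(2/9)/(1/5)] = 2/9 × 0.1520 = 0.0338

D_KL(P||Q) = 0.2414 bits

Note: KL divergence is always non-negative and equals 0 iff P = Q.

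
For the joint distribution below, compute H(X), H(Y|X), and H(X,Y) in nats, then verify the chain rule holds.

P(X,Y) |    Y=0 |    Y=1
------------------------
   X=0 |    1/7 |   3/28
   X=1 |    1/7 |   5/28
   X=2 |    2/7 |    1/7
H(X,Y) = 1.7388, H(X) = 1.0745, H(Y|X) = 0.6643 (all in nats)

Chain rule: H(X,Y) = H(X) + H(Y|X)

Left side — joint entropy directly:
H(X,Y) = -Σ p(x,y) log p(x,y) = 1.7388 nats

Right side — compute H(Y|X) from the conditional distributions:
P(X) = (1/4, 9/28, 3/7), so H(X) = 1.0745 nats
H(Y|X) = Σ_x P(X=x) · H(Y|X=x):
  P(Y|X=0) = (4/7, 3/7), H(Y|X=0) = 0.6829, weight P(X=0) = 1/4
  P(Y|X=1) = (4/9, 5/9), H(Y|X=1) = 0.6870, weight P(X=1) = 9/28
  P(Y|X=2) = (2/3, 1/3), H(Y|X=2) = 0.6365, weight P(X=2) = 3/7
H(Y|X) = 0.6643 nats

H(X) + H(Y|X) = 1.0745 + 0.6643 = 1.7388 nats

Both sides equal 1.7388 nats. ✓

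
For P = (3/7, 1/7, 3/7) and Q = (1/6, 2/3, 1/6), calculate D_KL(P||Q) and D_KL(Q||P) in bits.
D_KL(P||Q) = 0.8504, D_KL(Q||P) = 1.0274

KL divergence is not symmetric: D_KL(P||Q) ≠ D_KL(Q||P) in general.

D_KL(P||Q) = 0.8504 bits
D_KL(Q||P) = 1.0274 bits

No, they are not equal!

This asymmetry is why KL divergence is not a true distance metric.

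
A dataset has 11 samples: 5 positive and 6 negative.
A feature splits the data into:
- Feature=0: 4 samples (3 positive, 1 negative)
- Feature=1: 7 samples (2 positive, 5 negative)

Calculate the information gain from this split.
0.1498 bits

Information Gain = H(Y) - H(Y|Feature)

Before split:
P(positive) = 5/11 = 0.4545
H(Y) = 0.9940 bits

After split:
Feature=0: H = 0.8113 bits (weight = 4/11)
Feature=1: H = 0.8631 bits (weight = 7/11)
H(Y|Feature) = (4/11)×0.8113 + (7/11)×0.8631 = 0.8443 bits

Information Gain = 0.9940 - 0.8443 = 0.1498 bits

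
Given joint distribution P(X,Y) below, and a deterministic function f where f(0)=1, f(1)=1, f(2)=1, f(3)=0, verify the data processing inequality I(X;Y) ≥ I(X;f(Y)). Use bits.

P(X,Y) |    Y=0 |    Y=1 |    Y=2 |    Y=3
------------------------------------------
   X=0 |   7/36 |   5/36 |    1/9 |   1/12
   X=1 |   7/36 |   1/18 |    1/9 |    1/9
I(X;Y) = 0.0273, I(X;f(Y)) = 0.0069, inequality holds: 0.0273 ≥ 0.0069

Data Processing Inequality: For any Markov chain X → Y → Z, we have I(X;Y) ≥ I(X;Z).

Here Z = f(Y) is a deterministic function of Y, forming X → Y → Z.

Original I(X;Y) = 0.0273 bits

After applying f:
P(X,Z) where Z=f(Y):
- P(X,Z=0) = P(X,Y=3)
- P(X,Z=1) = P(X,Y=0) + P(X,Y=1) + P(X,Y=2)

I(X;Z) = I(X;f(Y)) = 0.0069 bits

Verification: 0.0273 ≥ 0.0069 ✓

Information cannot be created by processing; the function f can only lose information about X.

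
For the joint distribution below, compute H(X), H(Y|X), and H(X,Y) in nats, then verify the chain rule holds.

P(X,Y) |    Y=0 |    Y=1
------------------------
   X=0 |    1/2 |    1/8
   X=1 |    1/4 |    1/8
H(X,Y) = 1.2130, H(X) = 0.6616, H(Y|X) = 0.5514 (all in nats)

Chain rule: H(X,Y) = H(X) + H(Y|X)

Left side — joint entropy directly:
H(X,Y) = -Σ p(x,y) log p(x,y) = 1.2130 nats

Right side — compute H(Y|X) from the conditional distributions:
P(X) = (5/8, 3/8), so H(X) = 0.6616 nats
H(Y|X) = Σ_x P(X=x) · H(Y|X=x):
  P(Y|X=0) = (4/5, 1/5), H(Y|X=0) = 0.5004, weight P(X=0) = 5/8
  P(Y|X=1) = (2/3, 1/3), H(Y|X=1) = 0.6365, weight P(X=1) = 3/8
H(Y|X) = 0.5514 nats

H(X) + H(Y|X) = 0.6616 + 0.5514 = 1.2130 nats

Both sides equal 1.2130 nats. ✓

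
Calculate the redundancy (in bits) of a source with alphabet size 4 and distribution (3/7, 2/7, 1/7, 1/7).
0.1576 bits

Redundancy measures how far a source is from maximum entropy:
R = H_max - H(X)

Maximum entropy for 4 symbols: H_max = log_2(4) = 2.0000 bits
Actual entropy: H(X) = 1.8424 bits
Redundancy: R = 2.0000 - 1.8424 = 0.1576 bits

This redundancy represents potential for compression: the source could be compressed by 0.1576 bits per symbol.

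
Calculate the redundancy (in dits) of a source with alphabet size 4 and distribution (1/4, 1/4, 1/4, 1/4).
0.0000 dits

Redundancy measures how far a source is from maximum entropy:
R = H_max - H(X)

Maximum entropy for 4 symbols: H_max = log_10(4) = 0.6021 dits
Actual entropy: H(X) = 0.6021 dits
Redundancy: R = 0.6021 - 0.6021 = 0.0000 dits

This redundancy represents potential for compression: the source could be compressed by 0.0000 dits per symbol.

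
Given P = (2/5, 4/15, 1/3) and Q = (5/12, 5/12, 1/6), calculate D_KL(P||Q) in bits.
0.1381 bits

KL divergence: D_KL(P||Q) = Σ p(x) log(p(x)/q(x))

Computing term by term:
  x=0: 2/5 × log_2[(2/5)/(5/12)] = 2/5 × -0.0589 = -0.0236
  x=1: 4/15 × log_2[(4/15)/(5/12)] = 4/15 × -0.6439 = -0.1717
  x=2: 1/3 × log_2[(1/3)/(1/6)] = 1/3 × 1.0000 = 0.3333

D_KL(P||Q) = 0.1381 bits

Note: KL divergence is always non-negative and equals 0 iff P = Q.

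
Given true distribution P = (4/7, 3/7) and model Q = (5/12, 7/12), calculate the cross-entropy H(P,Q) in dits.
0.3176 dits

Cross-entropy: H(P,Q) = -Σ p(x) log q(x)

Alternatively: H(P,Q) = H(P) + D_KL(P||Q)
H(P) = 0.2966 dits
D_KL(P||Q) = 0.0210 dits

H(P,Q) = 0.2966 + 0.0210 = 0.3176 dits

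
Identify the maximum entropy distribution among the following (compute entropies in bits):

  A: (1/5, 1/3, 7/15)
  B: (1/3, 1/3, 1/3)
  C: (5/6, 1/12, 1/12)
B

For a discrete distribution over n outcomes, entropy is maximized by the uniform distribution.

Computing entropies:
H(A) = 1.5058 bits
H(B) = 1.5850 bits
H(C) = 0.8167 bits

The uniform distribution (where all probabilities equal 1/3) achieves the maximum entropy of log_2(3) = 1.5850 bits.

Distribution B has the highest entropy.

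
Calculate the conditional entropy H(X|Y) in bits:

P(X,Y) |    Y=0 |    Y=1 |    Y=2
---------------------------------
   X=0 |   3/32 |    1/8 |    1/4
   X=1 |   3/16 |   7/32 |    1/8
0.9277 bits

Using the chain rule: H(X|Y) = H(X,Y) - H(Y)

First, compute H(X,Y) = 2.5026 bits

Marginal P(Y) = (9/32, 11/32, 3/8)
H(Y) = 1.5749 bits

H(X|Y) = H(X,Y) - H(Y) = 2.5026 - 1.5749 = 0.9277 bits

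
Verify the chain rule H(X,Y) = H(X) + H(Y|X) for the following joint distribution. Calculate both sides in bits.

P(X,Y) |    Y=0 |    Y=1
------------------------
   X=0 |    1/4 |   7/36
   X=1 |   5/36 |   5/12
H(X,Y) = 1.8812, H(X) = 0.9911, H(Y|X) = 0.8901 (all in bits)

Chain rule: H(X,Y) = H(X) + H(Y|X)

Left side — joint entropy directly:
H(X,Y) = -Σ p(x,y) log p(x,y) = 1.8812 bits

Right side — compute H(Y|X) from the conditional distributions:
P(X) = (4/9, 5/9), so H(X) = 0.9911 bits
H(Y|X) = Σ_x P(X=x) · H(Y|X=x):
  P(Y|X=0) = (9/16, 7/16), H(Y|X=0) = 0.9887, weight P(X=0) = 4/9
  P(Y|X=1) = (1/4, 3/4), H(Y|X=1) = 0.8113, weight P(X=1) = 5/9
H(Y|X) = 0.8901 bits

H(X) + H(Y|X) = 0.9911 + 0.8901 = 1.8812 bits

Both sides equal 1.8812 bits. ✓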